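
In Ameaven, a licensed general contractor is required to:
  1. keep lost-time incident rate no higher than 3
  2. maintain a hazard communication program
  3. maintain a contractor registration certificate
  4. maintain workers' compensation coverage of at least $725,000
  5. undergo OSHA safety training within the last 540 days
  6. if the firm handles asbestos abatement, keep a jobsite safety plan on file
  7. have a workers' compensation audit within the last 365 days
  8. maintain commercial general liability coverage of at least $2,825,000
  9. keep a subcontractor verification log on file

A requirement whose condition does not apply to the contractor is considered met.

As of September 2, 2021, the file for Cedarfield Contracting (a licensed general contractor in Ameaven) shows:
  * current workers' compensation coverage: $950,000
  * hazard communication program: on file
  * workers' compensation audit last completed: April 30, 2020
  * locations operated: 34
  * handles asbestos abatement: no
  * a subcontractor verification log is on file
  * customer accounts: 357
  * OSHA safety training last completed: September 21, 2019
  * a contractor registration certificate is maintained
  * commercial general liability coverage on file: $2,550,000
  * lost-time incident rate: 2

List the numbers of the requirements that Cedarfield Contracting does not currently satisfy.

5, 7, 8

1. lost-time incident rate 2 ≤ 3 → met
2. hazard communication program present → met
3. contractor registration certificate present → met
4. workers' compensation coverage $950,000 ≥ $725,000 → met
5. OSHA safety training 712 days ago vs limit 540 → not met
6. condition 'handles asbestos abatement' does not hold → requirement n/a → met
7. workers' compensation audit 490 days ago vs limit 365 → not met
8. commercial general liability coverage $2,550,000 < $2,825,000 → not met
9. subcontractor verification log present → met
Not met: 5, 7, 8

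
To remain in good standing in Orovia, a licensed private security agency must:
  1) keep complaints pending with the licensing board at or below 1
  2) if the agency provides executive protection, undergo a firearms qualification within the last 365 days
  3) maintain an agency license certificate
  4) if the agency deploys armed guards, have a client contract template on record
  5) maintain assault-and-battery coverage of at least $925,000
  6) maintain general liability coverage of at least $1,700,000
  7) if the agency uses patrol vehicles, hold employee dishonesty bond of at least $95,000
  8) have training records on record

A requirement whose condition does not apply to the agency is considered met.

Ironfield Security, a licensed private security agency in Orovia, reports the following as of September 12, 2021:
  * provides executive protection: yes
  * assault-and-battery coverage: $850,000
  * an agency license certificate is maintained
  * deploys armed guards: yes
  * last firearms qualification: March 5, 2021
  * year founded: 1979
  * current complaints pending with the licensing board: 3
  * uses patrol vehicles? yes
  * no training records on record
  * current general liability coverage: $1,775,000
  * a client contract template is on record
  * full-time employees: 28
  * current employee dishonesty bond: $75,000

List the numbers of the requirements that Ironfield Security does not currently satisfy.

1, 5, 7, 8

1. complaints pending with the licensing board 3 > 1 → not met
2. condition 'provides executive protection' holds; firearms qualification 191 days ago vs limit 365 → met
3. agency license certificate present → met
4. condition 'deploys armed guards' holds; client contract template present → met
5. assault-and-battery coverage $850,000 < $925,000 → not met
6. general liability coverage $1,775,000 ≥ $1,700,000 → met
7. condition 'uses patrol vehicles' holds; employee dishonesty bond $75,000 < $95,000 → not met
8. training records absent → not met
Not met: 1, 5, 7, 8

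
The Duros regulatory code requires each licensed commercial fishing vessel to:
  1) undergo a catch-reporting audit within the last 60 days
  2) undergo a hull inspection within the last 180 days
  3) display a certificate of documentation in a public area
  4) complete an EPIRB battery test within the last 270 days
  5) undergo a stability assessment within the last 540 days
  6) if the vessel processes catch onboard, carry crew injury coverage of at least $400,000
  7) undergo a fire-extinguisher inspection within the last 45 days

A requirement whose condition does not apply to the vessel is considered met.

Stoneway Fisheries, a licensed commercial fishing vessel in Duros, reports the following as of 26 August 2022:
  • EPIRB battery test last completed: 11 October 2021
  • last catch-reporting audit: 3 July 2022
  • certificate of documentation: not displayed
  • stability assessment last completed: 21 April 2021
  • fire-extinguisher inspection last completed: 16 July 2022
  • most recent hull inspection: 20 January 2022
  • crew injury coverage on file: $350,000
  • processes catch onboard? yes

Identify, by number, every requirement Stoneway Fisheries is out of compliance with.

2, 3, 4, 6

1. catch-reporting audit 54 days ago vs limit 60 → met
2. hull inspection 218 days ago vs limit 180 → not met
3. certificate of documentation absent → not met
4. EPIRB battery test 319 days ago vs limit 270 → not met
5. stability assessment 492 days ago vs limit 540 → met
6. condition 'processes catch onboard' holds; crew injury coverage $350,000 < $400,000 → not met
7. fire-extinguisher inspection 41 days ago vs limit 45 → met
Not met: 2, 3, 4, 6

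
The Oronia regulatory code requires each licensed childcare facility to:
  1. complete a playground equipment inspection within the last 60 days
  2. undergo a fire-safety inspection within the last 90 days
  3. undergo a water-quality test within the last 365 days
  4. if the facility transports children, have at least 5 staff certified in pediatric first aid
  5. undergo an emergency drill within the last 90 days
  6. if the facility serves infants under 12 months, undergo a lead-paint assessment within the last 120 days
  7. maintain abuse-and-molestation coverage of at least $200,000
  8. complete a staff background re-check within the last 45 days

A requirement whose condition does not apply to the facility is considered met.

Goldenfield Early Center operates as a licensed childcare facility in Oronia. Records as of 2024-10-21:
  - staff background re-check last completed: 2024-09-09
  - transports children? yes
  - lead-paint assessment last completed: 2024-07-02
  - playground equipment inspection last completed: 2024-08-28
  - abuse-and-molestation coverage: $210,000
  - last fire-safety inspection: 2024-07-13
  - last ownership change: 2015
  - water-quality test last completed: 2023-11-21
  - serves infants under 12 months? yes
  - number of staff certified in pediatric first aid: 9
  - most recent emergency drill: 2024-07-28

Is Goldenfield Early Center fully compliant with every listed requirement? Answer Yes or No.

No

1. playground equipment inspection 54 days ago vs limit 60 → met
2. fire-safety inspection 100 days ago vs limit 90 → not met
3. water-quality test 335 days ago vs limit 365 → met
4. condition 'transports children' holds; staff certified in pediatric first aid 9 ≥ 5 → met
5. emergency drill 85 days ago vs limit 90 → met
6. condition 'serves infants under 12 months' holds; lead-paint assessment 111 days ago vs limit 120 → met
7. abuse-and-molestation coverage $210,000 ≥ $200,000 → met
8. staff background re-check 42 days ago vs limit 45 → met
Not met: 2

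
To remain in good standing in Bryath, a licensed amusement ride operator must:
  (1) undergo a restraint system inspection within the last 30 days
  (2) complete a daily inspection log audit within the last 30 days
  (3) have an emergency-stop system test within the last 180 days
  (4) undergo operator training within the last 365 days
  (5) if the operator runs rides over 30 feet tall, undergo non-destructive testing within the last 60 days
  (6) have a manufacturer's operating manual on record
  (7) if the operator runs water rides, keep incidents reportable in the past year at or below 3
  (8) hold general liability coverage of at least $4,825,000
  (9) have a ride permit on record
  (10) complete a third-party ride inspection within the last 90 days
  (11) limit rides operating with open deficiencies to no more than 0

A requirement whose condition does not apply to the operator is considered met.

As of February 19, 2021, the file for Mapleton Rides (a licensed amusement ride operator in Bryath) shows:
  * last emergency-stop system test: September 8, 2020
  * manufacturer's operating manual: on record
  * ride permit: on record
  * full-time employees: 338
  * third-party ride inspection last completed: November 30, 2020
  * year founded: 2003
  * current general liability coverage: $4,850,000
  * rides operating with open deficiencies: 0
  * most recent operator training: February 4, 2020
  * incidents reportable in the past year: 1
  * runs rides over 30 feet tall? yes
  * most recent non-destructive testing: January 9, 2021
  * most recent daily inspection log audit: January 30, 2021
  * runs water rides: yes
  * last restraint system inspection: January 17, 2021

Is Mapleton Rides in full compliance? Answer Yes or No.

1. restraint system inspection 33 days ago vs limit 30 → not met
2. daily inspection log audit 20 days ago vs limit 30 → met
3. emergency-stop system test 164 days ago vs limit 180 → met
4. operator training 381 days ago vs limit 365 → not met
5. condition 'runs rides over 30 feet tall' holds; non-destructive testing 41 days ago vs limit 60 → met
6. manufacturer's operating manual present → met
7. condition 'runs water rides' holds; incidents reportable in the past year 1 ≤ 3 → met
8. general liability coverage $4,850,000 ≥ $4,825,000 → met
9. ride permit present → met
10. third-party ride inspection 81 days ago vs limit 90 → met
11. rides operating with open deficiencies 0 ≤ 0 → met
Not met: 1, 4

No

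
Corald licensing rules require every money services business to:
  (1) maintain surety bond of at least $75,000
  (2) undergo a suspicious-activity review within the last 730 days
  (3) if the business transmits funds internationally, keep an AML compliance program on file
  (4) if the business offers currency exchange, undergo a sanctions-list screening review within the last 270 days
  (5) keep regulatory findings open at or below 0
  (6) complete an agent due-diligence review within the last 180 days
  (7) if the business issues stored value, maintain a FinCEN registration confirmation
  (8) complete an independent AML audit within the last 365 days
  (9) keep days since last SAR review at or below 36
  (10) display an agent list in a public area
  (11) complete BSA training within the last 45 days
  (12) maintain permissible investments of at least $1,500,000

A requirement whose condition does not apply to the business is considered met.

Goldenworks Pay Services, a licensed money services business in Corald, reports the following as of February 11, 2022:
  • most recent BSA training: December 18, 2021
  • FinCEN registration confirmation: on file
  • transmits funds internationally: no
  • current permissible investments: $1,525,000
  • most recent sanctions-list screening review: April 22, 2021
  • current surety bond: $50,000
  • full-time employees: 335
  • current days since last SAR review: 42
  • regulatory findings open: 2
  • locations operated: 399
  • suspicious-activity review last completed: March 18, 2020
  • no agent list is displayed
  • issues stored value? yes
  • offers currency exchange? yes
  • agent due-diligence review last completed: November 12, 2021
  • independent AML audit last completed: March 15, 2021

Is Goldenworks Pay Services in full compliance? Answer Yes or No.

1. surety bond $50,000 < $75,000 → not met
2. suspicious-activity review 695 days ago vs limit 730 → met
3. condition 'transmits funds internationally' does not hold → requirement n/a → met
4. condition 'offers currency exchange' holds; sanctions-list screening review 295 days ago vs limit 270 → not met
5. regulatory findings open 2 > 0 → not met
6. agent due-diligence review 91 days ago vs limit 180 → met
7. condition 'issues stored value' holds; FinCEN registration confirmation present → met
8. independent AML audit 333 days ago vs limit 365 → met
9. days since last SAR review 42 > 36 → not met
10. agent list absent → not met
11. BSA training 55 days ago vs limit 45 → not met
12. permissible investments $1,525,000 ≥ $1,500,000 → met
Not met: 1, 4, 5, 9, 10, 11

No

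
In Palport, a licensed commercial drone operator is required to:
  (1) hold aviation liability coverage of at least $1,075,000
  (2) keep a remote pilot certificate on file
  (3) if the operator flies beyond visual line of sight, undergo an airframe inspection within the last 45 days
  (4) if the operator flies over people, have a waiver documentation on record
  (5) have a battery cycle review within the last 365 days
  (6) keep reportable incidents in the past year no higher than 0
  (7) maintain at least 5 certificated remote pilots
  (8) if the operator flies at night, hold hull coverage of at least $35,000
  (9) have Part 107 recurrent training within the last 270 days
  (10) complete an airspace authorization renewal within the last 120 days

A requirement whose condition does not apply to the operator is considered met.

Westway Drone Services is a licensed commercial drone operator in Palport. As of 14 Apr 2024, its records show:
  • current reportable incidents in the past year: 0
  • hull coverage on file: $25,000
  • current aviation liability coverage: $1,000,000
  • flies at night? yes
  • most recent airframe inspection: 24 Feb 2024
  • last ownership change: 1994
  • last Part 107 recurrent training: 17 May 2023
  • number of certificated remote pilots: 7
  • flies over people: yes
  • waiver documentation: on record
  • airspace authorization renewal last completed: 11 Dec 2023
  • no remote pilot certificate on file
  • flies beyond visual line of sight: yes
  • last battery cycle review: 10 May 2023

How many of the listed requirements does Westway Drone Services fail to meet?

6

1. aviation liability coverage $1,000,000 < $1,075,000 → not met
2. remote pilot certificate absent → not met
3. condition 'flies beyond visual line of sight' holds; airframe inspection 50 days ago vs limit 45 → not met
4. condition 'flies over people' holds; waiver documentation present → met
5. battery cycle review 340 days ago vs limit 365 → met
6. reportable incidents in the past year 0 ≤ 0 → met
7. certificated remote pilots 7 ≥ 5 → met
8. condition 'flies at night' holds; hull coverage $25,000 < $35,000 → not met
9. Part 107 recurrent training 333 days ago vs limit 270 → not met
10. airspace authorization renewal 125 days ago vs limit 120 → not met
Not met: 6 of 10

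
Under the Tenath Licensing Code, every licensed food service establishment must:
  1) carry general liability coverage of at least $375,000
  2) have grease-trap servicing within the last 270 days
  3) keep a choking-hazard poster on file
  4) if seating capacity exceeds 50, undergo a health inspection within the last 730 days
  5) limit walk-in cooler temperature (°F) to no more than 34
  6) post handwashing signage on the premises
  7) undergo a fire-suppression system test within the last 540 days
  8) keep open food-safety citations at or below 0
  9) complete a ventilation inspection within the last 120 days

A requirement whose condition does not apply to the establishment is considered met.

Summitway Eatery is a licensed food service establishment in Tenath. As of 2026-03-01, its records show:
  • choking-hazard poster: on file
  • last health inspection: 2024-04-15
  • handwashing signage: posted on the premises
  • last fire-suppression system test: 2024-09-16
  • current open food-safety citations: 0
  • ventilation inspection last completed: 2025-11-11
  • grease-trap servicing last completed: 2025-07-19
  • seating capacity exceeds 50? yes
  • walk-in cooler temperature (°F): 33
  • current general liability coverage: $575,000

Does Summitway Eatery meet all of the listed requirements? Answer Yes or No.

Yes

1. general liability coverage $575,000 ≥ $375,000 → met
2. grease-trap servicing 225 days ago vs limit 270 → met
3. choking-hazard poster present → met
4. condition 'seating capacity exceeds 50' holds; health inspection 685 days ago vs limit 730 → met
5. walk-in cooler temperature (°F) 33 ≤ 34 → met
6. handwashing signage present → met
7. fire-suppression system test 531 days ago vs limit 540 → met
8. open food-safety citations 0 ≤ 0 → met
9. ventilation inspection 110 days ago vs limit 120 → met
All met.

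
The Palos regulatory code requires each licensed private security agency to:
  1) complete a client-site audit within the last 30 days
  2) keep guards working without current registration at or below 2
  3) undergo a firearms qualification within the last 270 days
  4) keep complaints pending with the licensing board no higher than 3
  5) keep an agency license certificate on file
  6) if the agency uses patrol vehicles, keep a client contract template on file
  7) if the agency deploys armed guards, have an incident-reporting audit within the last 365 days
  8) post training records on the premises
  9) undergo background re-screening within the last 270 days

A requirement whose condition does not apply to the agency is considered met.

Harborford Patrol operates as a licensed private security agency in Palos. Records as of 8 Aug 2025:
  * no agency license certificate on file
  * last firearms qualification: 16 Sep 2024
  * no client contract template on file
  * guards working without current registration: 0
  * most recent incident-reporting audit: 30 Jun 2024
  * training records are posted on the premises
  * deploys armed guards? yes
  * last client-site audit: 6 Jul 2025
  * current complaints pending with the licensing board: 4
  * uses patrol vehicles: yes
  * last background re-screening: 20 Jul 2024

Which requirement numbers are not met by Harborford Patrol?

1, 3, 4, 5, 6, 7, 9

1. client-site audit 33 days ago vs limit 30 → not met
2. guards working without current registration 0 ≤ 2 → met
3. firearms qualification 326 days ago vs limit 270 → not met
4. complaints pending with the licensing board 4 > 3 → not met
5. agency license certificate absent → not met
6. condition 'uses patrol vehicles' holds; client contract template absent → not met
7. condition 'deploys armed guards' holds; incident-reporting audit 404 days ago vs limit 365 → not met
8. training records present → met
9. background re-screening 384 days ago vs limit 270 → not met
Not met: 1, 3, 4, 5, 6, 7, 9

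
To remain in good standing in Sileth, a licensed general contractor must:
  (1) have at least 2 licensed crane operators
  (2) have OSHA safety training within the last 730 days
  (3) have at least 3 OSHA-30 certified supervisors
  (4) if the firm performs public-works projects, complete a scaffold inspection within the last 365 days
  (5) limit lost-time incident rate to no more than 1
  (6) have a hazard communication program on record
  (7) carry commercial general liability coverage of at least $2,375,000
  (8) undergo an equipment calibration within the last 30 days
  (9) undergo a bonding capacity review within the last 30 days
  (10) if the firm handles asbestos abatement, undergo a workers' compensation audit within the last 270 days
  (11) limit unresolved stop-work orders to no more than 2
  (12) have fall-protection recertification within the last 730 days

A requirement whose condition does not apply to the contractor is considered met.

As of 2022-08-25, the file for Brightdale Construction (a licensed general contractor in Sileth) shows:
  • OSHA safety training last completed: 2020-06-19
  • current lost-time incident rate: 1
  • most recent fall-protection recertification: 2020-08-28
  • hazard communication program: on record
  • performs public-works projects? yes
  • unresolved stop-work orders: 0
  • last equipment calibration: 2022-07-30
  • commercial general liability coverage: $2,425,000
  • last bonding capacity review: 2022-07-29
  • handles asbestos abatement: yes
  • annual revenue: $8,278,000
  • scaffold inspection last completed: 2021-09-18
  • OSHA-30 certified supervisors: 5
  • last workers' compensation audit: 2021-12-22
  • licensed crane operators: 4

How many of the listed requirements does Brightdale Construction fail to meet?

1. licensed crane operators 4 ≥ 2 → met
2. OSHA safety training 797 days ago vs limit 730 → not met
3. OSHA-30 certified supervisors 5 ≥ 3 → met
4. condition 'performs public-works projects' holds; scaffold inspection 341 days ago vs limit 365 → met
5. lost-time incident rate 1 ≤ 1 → met
6. hazard communication program present → met
7. commercial general liability coverage $2,425,000 ≥ $2,375,000 → met
8. equipment calibration 26 days ago vs limit 30 → met
9. bonding capacity review 27 days ago vs limit 30 → met
10. condition 'handles asbestos abatement' holds; workers' compensation audit 246 days ago vs limit 270 → met
11. unresolved stop-work orders 0 ≤ 2 → met
12. fall-protection recertification 727 days ago vs limit 730 → met
Not met: 1 of 12

1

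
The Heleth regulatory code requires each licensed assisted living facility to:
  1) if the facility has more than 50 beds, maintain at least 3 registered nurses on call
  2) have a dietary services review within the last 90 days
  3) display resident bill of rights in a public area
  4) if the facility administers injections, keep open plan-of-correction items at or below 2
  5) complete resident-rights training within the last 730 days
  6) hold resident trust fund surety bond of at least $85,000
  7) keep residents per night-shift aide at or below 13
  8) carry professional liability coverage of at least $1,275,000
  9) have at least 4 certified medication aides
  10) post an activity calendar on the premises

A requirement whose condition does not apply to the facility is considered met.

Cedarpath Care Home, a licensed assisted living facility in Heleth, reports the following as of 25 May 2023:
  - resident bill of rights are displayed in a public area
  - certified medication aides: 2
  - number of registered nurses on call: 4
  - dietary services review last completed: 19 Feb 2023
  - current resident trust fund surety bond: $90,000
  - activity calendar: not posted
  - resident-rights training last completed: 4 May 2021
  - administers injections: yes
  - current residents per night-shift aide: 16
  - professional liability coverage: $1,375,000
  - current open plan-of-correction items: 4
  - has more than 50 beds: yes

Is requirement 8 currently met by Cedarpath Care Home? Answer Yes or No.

Yes

8. professional liability coverage $1,375,000 ≥ $1,275,000 → met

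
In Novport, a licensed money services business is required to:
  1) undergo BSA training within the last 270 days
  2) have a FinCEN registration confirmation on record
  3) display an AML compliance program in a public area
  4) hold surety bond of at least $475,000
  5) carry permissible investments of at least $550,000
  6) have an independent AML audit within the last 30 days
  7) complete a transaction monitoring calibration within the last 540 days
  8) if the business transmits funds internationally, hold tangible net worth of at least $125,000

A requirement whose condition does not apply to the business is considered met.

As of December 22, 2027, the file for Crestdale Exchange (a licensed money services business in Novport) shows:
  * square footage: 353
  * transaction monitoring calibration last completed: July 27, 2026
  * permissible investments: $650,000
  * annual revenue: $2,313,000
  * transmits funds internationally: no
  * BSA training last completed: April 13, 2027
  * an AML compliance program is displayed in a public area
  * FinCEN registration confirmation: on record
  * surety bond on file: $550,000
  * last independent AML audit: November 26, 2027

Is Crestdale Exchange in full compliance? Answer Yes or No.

1. BSA training 253 days ago vs limit 270 → met
2. FinCEN registration confirmation present → met
3. AML compliance program present → met
4. surety bond $550,000 ≥ $475,000 → met
5. permissible investments $650,000 ≥ $550,000 → met
6. independent AML audit 26 days ago vs limit 30 → met
7. transaction monitoring calibration 513 days ago vs limit 540 → met
8. condition 'transmits funds internationally' does not hold → requirement n/a → met
All met.

Yes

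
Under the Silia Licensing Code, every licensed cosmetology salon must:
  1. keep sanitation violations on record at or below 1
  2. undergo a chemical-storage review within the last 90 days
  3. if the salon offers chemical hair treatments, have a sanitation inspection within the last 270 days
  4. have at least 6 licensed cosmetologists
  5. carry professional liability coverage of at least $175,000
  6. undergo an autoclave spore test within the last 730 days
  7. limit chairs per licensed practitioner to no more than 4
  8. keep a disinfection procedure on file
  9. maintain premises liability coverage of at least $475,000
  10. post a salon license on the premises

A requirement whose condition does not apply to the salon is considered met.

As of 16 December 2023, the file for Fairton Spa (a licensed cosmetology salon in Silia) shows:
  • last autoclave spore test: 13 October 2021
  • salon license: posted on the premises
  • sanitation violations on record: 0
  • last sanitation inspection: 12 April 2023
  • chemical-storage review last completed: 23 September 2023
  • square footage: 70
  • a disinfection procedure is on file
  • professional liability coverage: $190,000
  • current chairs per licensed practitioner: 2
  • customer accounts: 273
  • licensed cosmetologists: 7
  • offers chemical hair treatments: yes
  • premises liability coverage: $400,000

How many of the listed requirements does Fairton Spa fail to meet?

1. sanitation violations on record 0 ≤ 1 → met
2. chemical-storage review 84 days ago vs limit 90 → met
3. condition 'offers chemical hair treatments' holds; sanitation inspection 248 days ago vs limit 270 → met
4. licensed cosmetologists 7 ≥ 6 → met
5. professional liability coverage $190,000 ≥ $175,000 → met
6. autoclave spore test 794 days ago vs limit 730 → not met
7. chairs per licensed practitioner 2 ≤ 4 → met
8. disinfection procedure present → met
9. premises liability coverage $400,000 < $475,000 → not met
10. salon license present → met
Not met: 2 of 10

2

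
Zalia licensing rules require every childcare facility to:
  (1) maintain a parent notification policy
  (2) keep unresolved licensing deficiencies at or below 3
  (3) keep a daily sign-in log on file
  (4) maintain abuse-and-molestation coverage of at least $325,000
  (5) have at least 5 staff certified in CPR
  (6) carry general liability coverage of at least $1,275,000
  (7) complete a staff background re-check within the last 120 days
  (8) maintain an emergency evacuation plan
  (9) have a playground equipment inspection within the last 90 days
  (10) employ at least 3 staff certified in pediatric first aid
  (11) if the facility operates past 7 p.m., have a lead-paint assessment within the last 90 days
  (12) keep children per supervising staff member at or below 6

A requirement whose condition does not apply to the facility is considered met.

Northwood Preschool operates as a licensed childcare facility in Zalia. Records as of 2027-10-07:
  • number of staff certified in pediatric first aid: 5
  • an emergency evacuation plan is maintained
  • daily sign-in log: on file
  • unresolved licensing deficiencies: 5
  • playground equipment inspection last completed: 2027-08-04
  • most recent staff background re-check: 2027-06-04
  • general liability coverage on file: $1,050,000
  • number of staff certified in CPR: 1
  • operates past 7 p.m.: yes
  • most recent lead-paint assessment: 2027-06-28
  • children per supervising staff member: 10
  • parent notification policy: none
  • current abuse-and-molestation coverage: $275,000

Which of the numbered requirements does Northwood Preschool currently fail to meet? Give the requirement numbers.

1. parent notification policy absent → not met
2. unresolved licensing deficiencies 5 > 3 → not met
3. daily sign-in log present → met
4. abuse-and-molestation coverage $275,000 < $325,000 → not met
5. staff certified in CPR 1 < 5 → not met
6. general liability coverage $1,050,000 < $1,275,000 → not met
7. staff background re-check 125 days ago vs limit 120 → not met
8. emergency evacuation plan present → met
9. playground equipment inspection 64 days ago vs limit 90 → met
10. staff certified in pediatric first aid 5 ≥ 3 → met
11. condition 'operates past 7 p.m.' holds; lead-paint assessment 101 days ago vs limit 90 → not met
12. children per supervising staff member 10 > 6 → not met
Not met: 1, 2, 4, 5, 6, 7, 11, 12

1, 2, 4, 5, 6, 7, 11, 12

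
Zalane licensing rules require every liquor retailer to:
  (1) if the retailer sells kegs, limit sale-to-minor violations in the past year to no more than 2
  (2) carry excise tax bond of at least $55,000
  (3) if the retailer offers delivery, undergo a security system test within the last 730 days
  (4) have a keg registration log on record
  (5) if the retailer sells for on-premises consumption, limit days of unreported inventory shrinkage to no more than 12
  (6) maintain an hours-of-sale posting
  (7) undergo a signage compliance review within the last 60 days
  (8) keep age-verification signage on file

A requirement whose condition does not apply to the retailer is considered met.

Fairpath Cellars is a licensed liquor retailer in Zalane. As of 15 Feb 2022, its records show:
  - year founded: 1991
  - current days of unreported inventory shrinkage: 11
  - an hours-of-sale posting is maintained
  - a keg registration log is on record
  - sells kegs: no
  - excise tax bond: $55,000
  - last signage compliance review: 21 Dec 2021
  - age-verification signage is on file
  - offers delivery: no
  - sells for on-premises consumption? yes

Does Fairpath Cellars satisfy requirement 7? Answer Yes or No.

Yes

7. signage compliance review 56 days ago vs limit 60 → met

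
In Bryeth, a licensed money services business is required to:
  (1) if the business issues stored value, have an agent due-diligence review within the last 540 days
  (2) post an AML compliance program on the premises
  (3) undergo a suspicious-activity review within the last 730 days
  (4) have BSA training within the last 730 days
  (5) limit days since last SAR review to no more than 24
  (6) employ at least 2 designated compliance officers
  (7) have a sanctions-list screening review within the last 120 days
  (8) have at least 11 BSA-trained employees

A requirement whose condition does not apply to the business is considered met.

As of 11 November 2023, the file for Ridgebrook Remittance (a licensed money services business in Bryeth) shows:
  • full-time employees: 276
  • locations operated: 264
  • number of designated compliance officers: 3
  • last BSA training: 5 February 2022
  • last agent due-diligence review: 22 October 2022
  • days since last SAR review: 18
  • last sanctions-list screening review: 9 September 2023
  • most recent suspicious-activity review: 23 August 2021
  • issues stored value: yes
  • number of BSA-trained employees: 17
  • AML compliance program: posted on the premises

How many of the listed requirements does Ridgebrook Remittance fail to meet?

1. condition 'issues stored value' holds; agent due-diligence review 385 days ago vs limit 540 → met
2. AML compliance program present → met
3. suspicious-activity review 810 days ago vs limit 730 → not met
4. BSA training 644 days ago vs limit 730 → met
5. days since last SAR review 18 ≤ 24 → met
6. designated compliance officers 3 ≥ 2 → met
7. sanctions-list screening review 63 days ago vs limit 120 → met
8. BSA-trained employees 17 ≥ 11 → met
Not met: 1 of 8

1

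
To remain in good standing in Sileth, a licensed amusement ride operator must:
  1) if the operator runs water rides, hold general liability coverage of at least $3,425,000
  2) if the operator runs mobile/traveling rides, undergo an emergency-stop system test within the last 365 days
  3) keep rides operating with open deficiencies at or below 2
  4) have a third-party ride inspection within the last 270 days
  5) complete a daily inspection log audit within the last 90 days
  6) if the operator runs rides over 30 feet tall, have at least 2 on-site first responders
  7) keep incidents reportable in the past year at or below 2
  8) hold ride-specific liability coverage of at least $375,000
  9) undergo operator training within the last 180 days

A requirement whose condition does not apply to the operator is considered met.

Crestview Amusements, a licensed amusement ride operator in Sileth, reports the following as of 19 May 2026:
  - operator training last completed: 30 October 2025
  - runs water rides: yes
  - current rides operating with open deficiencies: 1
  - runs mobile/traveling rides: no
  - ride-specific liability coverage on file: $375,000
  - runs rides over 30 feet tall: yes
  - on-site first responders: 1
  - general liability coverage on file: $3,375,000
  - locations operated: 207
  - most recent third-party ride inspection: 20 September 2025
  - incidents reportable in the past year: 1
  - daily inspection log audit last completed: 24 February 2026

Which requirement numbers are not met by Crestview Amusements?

1. condition 'runs water rides' holds; general liability coverage $3,375,000 < $3,425,000 → not met
2. condition 'runs mobile/traveling rides' does not hold → requirement n/a → met
3. rides operating with open deficiencies 1 ≤ 2 → met
4. third-party ride inspection 241 days ago vs limit 270 → met
5. daily inspection log audit 84 days ago vs limit 90 → met
6. condition 'runs rides over 30 feet tall' holds; on-site first responders 1 < 2 → not met
7. incidents reportable in the past year 1 ≤ 2 → met
8. ride-specific liability coverage $375,000 ≥ $375,000 → met
9. operator training 201 days ago vs limit 180 → not met
Not met: 1, 6, 9

1, 6, 9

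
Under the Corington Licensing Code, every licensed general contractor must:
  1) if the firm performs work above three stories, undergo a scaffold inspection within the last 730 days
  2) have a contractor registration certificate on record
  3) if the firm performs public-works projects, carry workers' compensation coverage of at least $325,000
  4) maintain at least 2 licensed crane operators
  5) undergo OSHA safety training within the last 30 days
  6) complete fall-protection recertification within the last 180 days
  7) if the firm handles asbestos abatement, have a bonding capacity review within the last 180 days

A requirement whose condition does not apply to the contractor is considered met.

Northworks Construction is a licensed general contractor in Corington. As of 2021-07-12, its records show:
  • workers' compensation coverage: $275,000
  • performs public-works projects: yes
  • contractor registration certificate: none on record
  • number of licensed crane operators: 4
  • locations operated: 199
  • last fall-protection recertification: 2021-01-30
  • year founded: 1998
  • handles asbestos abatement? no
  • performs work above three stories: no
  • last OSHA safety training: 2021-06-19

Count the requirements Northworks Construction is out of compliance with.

2

1. condition 'performs work above three stories' does not hold → requirement n/a → met
2. contractor registration certificate absent → not met
3. condition 'performs public-works projects' holds; workers' compensation coverage $275,000 < $325,000 → not met
4. licensed crane operators 4 ≥ 2 → met
5. OSHA safety training 23 days ago vs limit 30 → met
6. fall-protection recertification 163 days ago vs limit 180 → met
7. condition 'handles asbestos abatement' does not hold → requirement n/a → met
Not met: 2 of 7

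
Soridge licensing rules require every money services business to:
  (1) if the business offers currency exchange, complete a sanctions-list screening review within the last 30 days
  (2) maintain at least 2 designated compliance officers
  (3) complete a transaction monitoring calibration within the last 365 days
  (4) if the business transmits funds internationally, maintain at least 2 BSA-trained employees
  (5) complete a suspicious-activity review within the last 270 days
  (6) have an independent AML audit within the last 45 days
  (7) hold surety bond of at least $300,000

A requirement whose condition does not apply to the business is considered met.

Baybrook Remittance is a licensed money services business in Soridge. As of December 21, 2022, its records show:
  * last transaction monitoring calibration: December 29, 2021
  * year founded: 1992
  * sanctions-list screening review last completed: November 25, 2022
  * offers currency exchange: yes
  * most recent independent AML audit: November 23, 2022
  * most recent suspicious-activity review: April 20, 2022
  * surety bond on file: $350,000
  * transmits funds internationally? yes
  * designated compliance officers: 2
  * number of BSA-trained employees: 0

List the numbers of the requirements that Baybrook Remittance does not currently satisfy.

1. condition 'offers currency exchange' holds; sanctions-list screening review 26 days ago vs limit 30 → met
2. designated compliance officers 2 ≥ 2 → met
3. transaction monitoring calibration 357 days ago vs limit 365 → met
4. condition 'transmits funds internationally' holds; BSA-trained employees 0 < 2 → not met
5. suspicious-activity review 245 days ago vs limit 270 → met
6. independent AML audit 28 days ago vs limit 45 → met
7. surety bond $350,000 ≥ $300,000 → met
Not met: 4

4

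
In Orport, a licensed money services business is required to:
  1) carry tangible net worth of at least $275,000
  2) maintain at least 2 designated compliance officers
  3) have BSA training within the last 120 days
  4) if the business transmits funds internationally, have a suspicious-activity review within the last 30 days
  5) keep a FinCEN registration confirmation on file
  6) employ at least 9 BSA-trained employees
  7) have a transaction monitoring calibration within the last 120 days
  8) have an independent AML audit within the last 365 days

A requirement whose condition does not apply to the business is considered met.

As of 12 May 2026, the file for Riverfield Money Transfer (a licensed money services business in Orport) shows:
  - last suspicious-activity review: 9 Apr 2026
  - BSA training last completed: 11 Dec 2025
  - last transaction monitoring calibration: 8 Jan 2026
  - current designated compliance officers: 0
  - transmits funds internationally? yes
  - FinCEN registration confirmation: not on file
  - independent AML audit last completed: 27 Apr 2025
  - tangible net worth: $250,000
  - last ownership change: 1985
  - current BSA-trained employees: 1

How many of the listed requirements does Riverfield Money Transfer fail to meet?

1. tangible net worth $250,000 < $275,000 → not met
2. designated compliance officers 0 < 2 → not met
3. BSA training 152 days ago vs limit 120 → not met
4. condition 'transmits funds internationally' holds; suspicious-activity review 33 days ago vs limit 30 → not met
5. FinCEN registration confirmation absent → not met
6. BSA-trained employees 1 < 9 → not met
7. transaction monitoring calibration 124 days ago vs limit 120 → not met
8. independent AML audit 380 days ago vs limit 365 → not met
Not met: 8 of 8

8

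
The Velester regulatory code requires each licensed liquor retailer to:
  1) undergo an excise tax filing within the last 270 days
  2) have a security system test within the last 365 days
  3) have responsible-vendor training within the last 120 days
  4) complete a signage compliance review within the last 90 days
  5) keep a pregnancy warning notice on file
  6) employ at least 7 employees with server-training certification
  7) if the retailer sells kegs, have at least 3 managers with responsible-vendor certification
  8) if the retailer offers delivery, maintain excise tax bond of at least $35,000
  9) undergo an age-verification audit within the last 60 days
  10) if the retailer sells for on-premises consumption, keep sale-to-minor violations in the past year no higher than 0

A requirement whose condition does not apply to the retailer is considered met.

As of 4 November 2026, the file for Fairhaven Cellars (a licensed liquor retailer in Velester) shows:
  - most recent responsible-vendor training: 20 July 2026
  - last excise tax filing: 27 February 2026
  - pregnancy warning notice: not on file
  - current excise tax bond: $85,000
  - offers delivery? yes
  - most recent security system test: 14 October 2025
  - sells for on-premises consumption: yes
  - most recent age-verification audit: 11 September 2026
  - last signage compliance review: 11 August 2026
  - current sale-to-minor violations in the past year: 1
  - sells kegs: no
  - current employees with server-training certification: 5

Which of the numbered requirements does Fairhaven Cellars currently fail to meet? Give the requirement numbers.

1. excise tax filing 250 days ago vs limit 270 → met
2. security system test 386 days ago vs limit 365 → not met
3. responsible-vendor training 107 days ago vs limit 120 → met
4. signage compliance review 85 days ago vs limit 90 → met
5. pregnancy warning notice absent → not met
6. employees with server-training certification 5 < 7 → not met
7. condition 'sells kegs' does not hold → requirement n/a → met
8. condition 'offers delivery' holds; excise tax bond $85,000 ≥ $35,000 → met
9. age-verification audit 54 days ago vs limit 60 → met
10. condition 'sells for on-premises consumption' holds; sale-to-minor violations in the past year 1 > 0 → not met
Not met: 2, 5, 6, 10

2, 5, 6, 10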